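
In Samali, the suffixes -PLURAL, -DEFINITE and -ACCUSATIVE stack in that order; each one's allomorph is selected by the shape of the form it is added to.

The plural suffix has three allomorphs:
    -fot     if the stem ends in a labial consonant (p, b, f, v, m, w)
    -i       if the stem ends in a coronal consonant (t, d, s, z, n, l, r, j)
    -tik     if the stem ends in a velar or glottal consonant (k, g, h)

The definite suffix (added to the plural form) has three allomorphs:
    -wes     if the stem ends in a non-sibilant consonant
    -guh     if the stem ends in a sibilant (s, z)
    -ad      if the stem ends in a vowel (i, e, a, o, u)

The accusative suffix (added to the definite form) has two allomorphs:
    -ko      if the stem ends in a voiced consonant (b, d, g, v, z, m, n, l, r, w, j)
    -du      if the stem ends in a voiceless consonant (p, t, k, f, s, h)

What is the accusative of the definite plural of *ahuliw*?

ahuliwfotwesdu

*ahuliw*: final consonant = /w/, labial → -fot → *ahuliwfot*.
The final sound of the plural form *ahuliwfot* is /t/, which is a non-sibilant consonant, so the definite suffix is -wes, giving *ahuliwfotwes*.
The definite form *ahuliwfotwes*: final consonant = /s/, voiceless → -du → *ahuliwfotwesdu*.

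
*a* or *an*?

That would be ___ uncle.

The indefinite article is chosen by the initial *sound* of the following word, not its spelling.
*uncle* begins with the sound /ʌ/ (u pronounced /ʌ/) — a vowel sound.
So the article is *an*: That would be an uncle.

an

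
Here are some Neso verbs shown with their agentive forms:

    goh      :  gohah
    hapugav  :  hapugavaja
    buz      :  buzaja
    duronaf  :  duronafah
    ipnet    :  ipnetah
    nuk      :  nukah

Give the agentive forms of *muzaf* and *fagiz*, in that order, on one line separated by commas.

muzafah, fagizaja

Looking at the final consonant of each stem: -ah when the stem ends in a voiceless consonant (*goh*, *duronaf*, *ipnet*, *nuk*); -aja when the stem ends in a voiced consonant (*hapugav*, *buz*).
*muzaf*: final consonant = /f/, voiceless → -ah → *muzafah*.
Since the final consonant of *fagiz* is /z/ (voiced), it takes -aja, giving *fagizaja*.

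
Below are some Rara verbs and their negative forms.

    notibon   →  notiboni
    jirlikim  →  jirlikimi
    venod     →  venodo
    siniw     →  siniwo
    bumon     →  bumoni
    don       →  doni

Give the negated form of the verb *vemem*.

vememi

The pattern is nasality of the final consonant: -i when the stem ends in a nasal (*notibon*, *jirlikim*, *bumon*, *don*); -o when the stem ends in a non-nasal consonant (*venod*, *siniw*).
*vemem* — final consonant /m/ (a nasal) → -i → *vememi*.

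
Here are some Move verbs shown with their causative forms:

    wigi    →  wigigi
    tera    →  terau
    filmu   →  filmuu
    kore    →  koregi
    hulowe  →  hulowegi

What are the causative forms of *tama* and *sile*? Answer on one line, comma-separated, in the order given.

The suffix is conditioned by the last vowel: -gi when the last vowel of the stem is a front vowel (*wigi*, *kore*, *hulowe*); -u when the last vowel of the stem is a back vowel (*tera*, *filmu*).
*tama*: last vowel = /a/, a back vowel → -u → *tamau*.
*sile* — last vowel /e/ (a front vowel) → -gi → *silegi*.

tamau, silegi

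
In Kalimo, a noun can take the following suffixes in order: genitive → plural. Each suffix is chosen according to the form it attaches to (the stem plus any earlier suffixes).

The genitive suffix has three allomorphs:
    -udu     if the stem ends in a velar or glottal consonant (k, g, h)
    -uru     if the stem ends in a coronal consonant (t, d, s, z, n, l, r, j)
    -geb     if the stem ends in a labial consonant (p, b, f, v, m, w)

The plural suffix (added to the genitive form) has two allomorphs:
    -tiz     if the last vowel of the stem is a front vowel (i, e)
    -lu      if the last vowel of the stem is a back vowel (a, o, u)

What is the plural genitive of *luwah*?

The final consonant of *luwah* is /h/, which is velar/glottal, so the genitive suffix is -udu, giving *luwahudu*.
The last vowel of the genitive form *luwahudu* is /u/, which is a back vowel, so the plural suffix is -lu, giving *luwahudulu*.

luwahudulu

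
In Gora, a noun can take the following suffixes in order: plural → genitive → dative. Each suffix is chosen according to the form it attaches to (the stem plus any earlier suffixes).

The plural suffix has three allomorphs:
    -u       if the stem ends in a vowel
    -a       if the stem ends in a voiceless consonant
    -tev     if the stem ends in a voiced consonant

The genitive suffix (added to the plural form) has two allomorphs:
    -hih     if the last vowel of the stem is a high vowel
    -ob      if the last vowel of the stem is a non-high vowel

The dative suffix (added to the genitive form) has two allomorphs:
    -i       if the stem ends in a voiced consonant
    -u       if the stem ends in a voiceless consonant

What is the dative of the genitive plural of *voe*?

voeuhihu

*voe* — final sound /e/ (a vowel) → -u → *voeu*.
The last vowel of the plural form *voeu* is /u/, which is a high vowel, so the genitive suffix is -hih, giving *voeuhih*.
The genitive form *voeuhih*: final consonant = /h/, voiceless → -u → *voeuhihu*.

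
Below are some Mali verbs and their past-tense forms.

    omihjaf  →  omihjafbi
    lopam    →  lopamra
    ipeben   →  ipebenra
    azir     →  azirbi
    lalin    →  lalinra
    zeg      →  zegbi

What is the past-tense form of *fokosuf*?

fokosufbi

Looking at the final consonant of each stem: -ra when the stem ends in a nasal (*lopam*, *ipeben*, *lalin*); -bi when the stem ends in a non-nasal consonant (*omihjaf*, *azir*, *zeg*).
The final consonant of *fokosuf* is /f/, which is non-nasal, so the suffix is -bi, giving *fokosufbi*.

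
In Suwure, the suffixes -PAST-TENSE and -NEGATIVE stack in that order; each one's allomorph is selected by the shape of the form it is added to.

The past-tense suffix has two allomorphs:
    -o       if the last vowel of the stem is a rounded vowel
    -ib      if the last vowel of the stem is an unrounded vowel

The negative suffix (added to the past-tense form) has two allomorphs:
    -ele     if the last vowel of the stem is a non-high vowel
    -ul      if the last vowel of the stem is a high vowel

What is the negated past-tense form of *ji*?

*ji* — last vowel /i/ (an unrounded vowel) → -ib → *jiib*.
The last vowel of the past-tense form *jiib* is /i/, which is a high vowel, so the negative suffix is -ul, giving *jiibul*.

jiibul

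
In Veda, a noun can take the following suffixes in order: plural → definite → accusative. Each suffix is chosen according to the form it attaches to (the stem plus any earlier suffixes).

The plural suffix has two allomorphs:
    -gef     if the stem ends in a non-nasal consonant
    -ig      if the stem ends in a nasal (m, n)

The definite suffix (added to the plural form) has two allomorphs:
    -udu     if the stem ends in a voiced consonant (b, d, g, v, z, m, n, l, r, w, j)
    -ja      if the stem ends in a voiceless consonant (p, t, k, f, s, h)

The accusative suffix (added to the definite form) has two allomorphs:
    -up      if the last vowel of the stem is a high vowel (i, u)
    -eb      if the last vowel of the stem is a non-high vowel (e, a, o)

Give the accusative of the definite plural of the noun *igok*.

The final consonant of *igok* is /k/, which is non-nasal, so the plural suffix is -gef, giving *igokgef*.
The plural form *igokgef* — final consonant /f/ (voiceless) → -ja → *igokgefja*.
Since the last vowel of the definite form *igokgefja* is /a/ (a non-high vowel), it takes -eb, giving *igokgefjaeb*.

igokgefjaeb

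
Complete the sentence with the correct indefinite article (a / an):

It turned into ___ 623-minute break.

a

The indefinite article is chosen by the initial *sound* of the following word, not its spelling.
The number *623* is spoken "six hundred …", beginning with /sɪks/ — a consonant sound.
So the article is *a*: It turned into a 623-minute break.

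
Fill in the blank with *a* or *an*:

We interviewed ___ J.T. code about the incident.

a

The indefinite article is chosen by the initial *sound* of the following word, not its spelling.
The initialism *J.T.* is read letter by letter; the first letter, J, is pronounced /dʒeɪ/, which begins with a consonant sound.
So the article is *a*: We interviewed a J.T. code about the incident.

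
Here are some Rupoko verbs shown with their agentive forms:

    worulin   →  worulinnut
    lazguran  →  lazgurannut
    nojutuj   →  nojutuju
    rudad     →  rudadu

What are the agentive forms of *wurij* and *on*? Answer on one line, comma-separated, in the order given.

wuriju, onnut

The suffix is conditioned by the final consonant: -nut when the stem ends in a nasal (*worulin*, *lazguran*); -u when the stem ends in a non-nasal consonant (*nojutuj*, *rudad*).
The final consonant of *wurij* is /j/, which is non-nasal, so the suffix is -u, giving *wuriju*.
Since the final consonant of *on* is /n/ (a nasal), it takes -nut, giving *onnut*.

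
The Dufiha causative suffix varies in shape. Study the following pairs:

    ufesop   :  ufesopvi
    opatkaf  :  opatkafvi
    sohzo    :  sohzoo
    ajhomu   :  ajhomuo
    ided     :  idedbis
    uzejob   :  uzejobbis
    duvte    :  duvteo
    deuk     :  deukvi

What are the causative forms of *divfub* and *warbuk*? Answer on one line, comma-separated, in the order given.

The suffix is conditioned by the final sound: -vi when the stem ends in a voiceless consonant (*ufesop*, *opatkaf*, *deuk*); -bis when the stem ends in a voiced consonant (*ided*, *uzejob*); -o when the stem ends in a vowel (*sohzo*, *ajhomu*, *duvte*).
*divfub*: final sound = /b/, a voiced consonant → -bis → *divfubbis*.
Since the final sound of *warbuk* is /k/ (a voiceless consonant), it takes -vi, giving *warbukvi*.

divfubbis, warbukvi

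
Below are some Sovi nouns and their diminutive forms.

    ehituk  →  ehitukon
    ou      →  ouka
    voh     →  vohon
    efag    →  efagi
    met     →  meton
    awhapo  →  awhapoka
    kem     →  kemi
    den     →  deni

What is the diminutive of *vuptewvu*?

The suffix is conditioned by the final sound: -on when the stem ends in a voiceless consonant (*ehituk*, *voh*, *met*); -i when the stem ends in a voiced consonant (*efag*, *kem*, *den*); -ka when the stem ends in a vowel (*ou*, *awhapo*).
Since the final sound of *vuptewvu* is /u/ (a vowel), it takes -ka, giving *vuptewvuka*.

vuptewvuka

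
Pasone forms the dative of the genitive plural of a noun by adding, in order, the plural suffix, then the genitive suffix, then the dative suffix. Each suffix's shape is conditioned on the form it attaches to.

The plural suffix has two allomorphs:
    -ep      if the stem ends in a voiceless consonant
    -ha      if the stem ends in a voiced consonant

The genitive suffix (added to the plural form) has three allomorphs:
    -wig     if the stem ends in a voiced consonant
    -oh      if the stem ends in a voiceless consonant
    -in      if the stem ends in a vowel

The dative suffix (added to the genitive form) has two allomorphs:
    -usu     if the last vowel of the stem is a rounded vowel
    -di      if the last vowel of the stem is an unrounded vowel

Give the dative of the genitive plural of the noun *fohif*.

fohifepohusu

*fohif*: final consonant = /f/, voiceless → -ep → *fohifep*.
Since the final sound of the plural form *fohifep* is /p/ (a voiceless consonant), it takes -oh, giving *fohifepoh*.
The genitive form *fohifepoh* — last vowel /o/ (a rounded vowel) → -usu → *fohifepohusu*.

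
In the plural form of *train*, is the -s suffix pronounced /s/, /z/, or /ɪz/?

/z/

The stem *train* ends in a voiced non-sibilant sound.
The plural suffix surfaces as /ɪz/ after sibilants, /s/ after other voiceless consonants, and /z/ after other voiced sounds.
So the plural -s on *train* is pronounced /z/.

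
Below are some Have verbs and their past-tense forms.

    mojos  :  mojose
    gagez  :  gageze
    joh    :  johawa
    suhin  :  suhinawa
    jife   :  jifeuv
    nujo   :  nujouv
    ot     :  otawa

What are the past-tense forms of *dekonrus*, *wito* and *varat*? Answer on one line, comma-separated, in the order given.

dekonruse, witouv, varatawa

The pattern is sibilance of the final sound: -e when the stem ends in a sibilant (*mojos*, *gagez*); -awa when the stem ends in a non-sibilant consonant (*joh*, *suhin*, *ot*); -uv when the stem ends in a vowel (*jife*, *nujo*).
Since the final sound of *dekonrus* is /s/ (a sibilant), it takes -e, giving *dekonruse*.
*wito* — final sound /o/ (a vowel) → -uv → *witouv*.
*varat*: final sound = /t/, a non-sibilant consonant → -awa → *varatawa*.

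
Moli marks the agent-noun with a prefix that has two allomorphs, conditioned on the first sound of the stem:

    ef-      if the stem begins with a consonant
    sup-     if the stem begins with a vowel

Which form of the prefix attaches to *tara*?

ef-

*tara* — first sound /t/ (a consonant) → ef-.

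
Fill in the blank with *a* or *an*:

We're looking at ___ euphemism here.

a

The indefinite article is chosen by the initial *sound* of the following word, not its spelling.
*euphemism* begins with the sound /juː/ (eu pronounced /juː/) — a consonant sound.
So the article is *a*: We're looking at a euphemism here.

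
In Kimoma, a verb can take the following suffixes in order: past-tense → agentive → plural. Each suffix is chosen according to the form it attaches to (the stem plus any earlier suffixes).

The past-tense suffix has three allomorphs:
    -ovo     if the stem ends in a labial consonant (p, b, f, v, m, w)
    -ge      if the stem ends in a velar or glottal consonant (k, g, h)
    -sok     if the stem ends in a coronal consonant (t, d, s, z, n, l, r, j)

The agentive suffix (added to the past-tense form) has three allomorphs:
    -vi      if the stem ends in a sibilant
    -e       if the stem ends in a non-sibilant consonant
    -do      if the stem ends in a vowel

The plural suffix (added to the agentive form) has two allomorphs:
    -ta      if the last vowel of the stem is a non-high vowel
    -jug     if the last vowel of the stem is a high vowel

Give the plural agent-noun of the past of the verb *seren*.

*seren* — final consonant /n/ (coronal) → -sok → *serensok*.
The past-tense form *serensok*: final sound = /k/, a non-sibilant consonant → -e → *serensoke*.
Since the last vowel of the agentive form *serensoke* is /e/ (a non-high vowel), it takes -ta, giving *serensoketa*.

serensoketa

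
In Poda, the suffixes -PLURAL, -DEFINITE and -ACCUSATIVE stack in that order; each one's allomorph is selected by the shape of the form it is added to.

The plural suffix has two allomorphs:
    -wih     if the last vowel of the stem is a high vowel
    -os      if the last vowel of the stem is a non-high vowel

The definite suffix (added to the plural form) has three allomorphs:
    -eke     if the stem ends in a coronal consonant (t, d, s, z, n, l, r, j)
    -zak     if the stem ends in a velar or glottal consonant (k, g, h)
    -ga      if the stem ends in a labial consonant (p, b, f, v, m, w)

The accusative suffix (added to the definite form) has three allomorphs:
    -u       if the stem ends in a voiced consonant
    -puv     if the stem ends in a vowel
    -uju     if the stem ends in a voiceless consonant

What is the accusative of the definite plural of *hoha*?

Since the last vowel of *hoha* is /a/ (a non-high vowel), it takes -os, giving *hohaos*.
The plural form *hohaos* — final consonant /s/ (coronal) → -eke → *hohaoseke*.
Since the final sound of the definite form *hohaoseke* is /e/ (a vowel), it takes -puv, giving *hohaosekepuv*.

hohaosekepuv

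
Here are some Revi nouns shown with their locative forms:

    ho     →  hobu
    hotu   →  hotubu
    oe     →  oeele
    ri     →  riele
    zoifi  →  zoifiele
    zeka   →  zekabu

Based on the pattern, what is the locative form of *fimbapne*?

The alternation tracks the last vowel of the stem — -ele when the last vowel of the stem is a front vowel (*oe*, *ri*, *zoifi*); -bu when the last vowel of the stem is a back vowel (*ho*, *hotu*, *zeka*).
*fimbapne*: last vowel = /e/, a front vowel → -ele → *fimbapneele*.

fimbapneele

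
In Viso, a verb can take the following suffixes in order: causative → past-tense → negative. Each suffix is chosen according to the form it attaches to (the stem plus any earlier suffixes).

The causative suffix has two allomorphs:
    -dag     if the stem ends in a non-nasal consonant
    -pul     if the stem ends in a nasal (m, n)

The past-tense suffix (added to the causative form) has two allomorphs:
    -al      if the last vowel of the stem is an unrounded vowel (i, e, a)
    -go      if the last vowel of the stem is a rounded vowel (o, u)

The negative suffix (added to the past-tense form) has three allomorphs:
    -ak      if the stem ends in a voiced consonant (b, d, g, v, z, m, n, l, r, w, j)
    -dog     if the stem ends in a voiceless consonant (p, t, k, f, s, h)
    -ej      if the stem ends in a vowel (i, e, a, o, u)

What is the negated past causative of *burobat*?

burobatdagalak

The final consonant of *burobat* is /t/, which is non-nasal, so the causative suffix is -dag, giving *burobatdag*.
The causative form *burobatdag* — last vowel /a/ (an unrounded vowel) → -al → *burobatdagal*.
The past-tense form *burobatdagal*: final sound = /l/, a voiced consonant → -ak → *burobatdagalak*.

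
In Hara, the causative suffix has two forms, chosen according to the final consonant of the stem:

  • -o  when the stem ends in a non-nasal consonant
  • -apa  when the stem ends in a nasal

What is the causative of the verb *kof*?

Since the final consonant of *kof* is /f/ (non-nasal), it takes -o, giving *kofo*.

kofo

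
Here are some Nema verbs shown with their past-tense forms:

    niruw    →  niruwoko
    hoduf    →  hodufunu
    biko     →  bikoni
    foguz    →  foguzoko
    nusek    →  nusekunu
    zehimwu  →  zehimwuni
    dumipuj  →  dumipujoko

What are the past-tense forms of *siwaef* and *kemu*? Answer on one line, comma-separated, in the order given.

siwaefunu, kemuni

The alternation tracks the final sound of the stem — -unu when the stem ends in a voiceless consonant (*hoduf*, *nusek*); -oko when the stem ends in a voiced consonant (*niruw*, *foguz*, *dumipuj*); -ni when the stem ends in a vowel (*biko*, *zehimwu*).
The final sound of *siwaef* is /f/, which is a voiceless consonant, so the suffix is -unu, giving *siwaefunu*.
Since the final sound of *kemu* is /u/ (a vowel), it takes -ni, giving *kemuni*.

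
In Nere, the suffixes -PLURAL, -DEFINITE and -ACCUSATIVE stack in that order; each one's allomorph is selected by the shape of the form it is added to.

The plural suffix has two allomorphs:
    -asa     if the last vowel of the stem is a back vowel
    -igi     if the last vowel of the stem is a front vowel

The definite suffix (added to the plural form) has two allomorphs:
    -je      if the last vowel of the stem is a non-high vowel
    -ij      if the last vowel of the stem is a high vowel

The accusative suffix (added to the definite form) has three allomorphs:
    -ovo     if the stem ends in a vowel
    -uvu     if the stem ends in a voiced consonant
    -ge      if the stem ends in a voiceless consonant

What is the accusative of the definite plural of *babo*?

Since the last vowel of *babo* is /o/ (a back vowel), it takes -asa, giving *baboasa*.
The last vowel of the plural form *baboasa* is /a/, which is a non-high vowel, so the definite suffix is -je, giving *baboasaje*.
The definite form *baboasaje* — final sound /e/ (a vowel) → -ovo → *baboasajeovo*.

baboasajeovo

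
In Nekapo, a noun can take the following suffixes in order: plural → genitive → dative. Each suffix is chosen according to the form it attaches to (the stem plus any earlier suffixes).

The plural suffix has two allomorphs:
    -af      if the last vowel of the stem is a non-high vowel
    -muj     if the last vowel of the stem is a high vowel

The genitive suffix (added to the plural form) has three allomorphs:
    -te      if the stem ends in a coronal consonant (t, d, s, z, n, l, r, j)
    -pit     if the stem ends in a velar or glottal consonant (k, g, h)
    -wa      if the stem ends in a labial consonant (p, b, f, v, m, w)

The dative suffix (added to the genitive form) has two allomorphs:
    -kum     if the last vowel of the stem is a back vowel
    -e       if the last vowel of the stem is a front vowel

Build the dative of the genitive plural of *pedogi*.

The last vowel of *pedogi* is /i/, which is a high vowel, so the plural suffix is -muj, giving *pedogimuj*.
The plural form *pedogimuj*: final consonant = /j/, coronal → -te → *pedogimujte*.
The last vowel of the genitive form *pedogimujte* is /e/, which is a front vowel, so the dative suffix is -e, giving *pedogimujtee*.

pedogimujtee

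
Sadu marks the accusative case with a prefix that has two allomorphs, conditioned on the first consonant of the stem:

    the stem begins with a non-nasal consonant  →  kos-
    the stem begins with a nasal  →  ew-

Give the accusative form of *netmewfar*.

Since the first consonant of *netmewfar* is /n/ (a nasal), it takes ew-, giving *ewnetmewfar*.

ewnetmewfar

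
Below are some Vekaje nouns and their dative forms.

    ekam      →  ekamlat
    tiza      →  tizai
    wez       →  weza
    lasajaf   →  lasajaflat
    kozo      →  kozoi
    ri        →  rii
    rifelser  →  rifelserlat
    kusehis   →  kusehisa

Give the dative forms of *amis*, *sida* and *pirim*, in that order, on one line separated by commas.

amisa, sidai, pirimlat

The pattern is sibilance of the final sound: -a when the stem ends in a sibilant (*wez*, *kusehis*); -lat when the stem ends in a non-sibilant consonant (*ekam*, *lasajaf*, *rifelser*); -i when the stem ends in a vowel (*tiza*, *kozo*, *ri*).
*amis*: final sound = /s/, a sibilant → -a → *amisa*.
The final sound of *sida* is /a/, which is a vowel, so the suffix is -i, giving *sidai*.
*pirim* — final sound /m/ (a non-sibilant consonant) → -lat → *pirimlat*.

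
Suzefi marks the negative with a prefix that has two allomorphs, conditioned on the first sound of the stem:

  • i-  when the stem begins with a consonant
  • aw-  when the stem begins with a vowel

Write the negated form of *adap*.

*adap*: first sound = /a/, a vowel → aw- → *awadap*.

awadap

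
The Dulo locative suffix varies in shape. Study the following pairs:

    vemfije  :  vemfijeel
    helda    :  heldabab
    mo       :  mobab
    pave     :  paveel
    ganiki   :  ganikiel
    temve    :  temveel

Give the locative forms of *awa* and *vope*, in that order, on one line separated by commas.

The pattern is front/back vowel harmony: -el when the last vowel of the stem is a front vowel (*vemfije*, *pave*, *ganiki*, *temve*); -bab when the last vowel of the stem is a back vowel (*helda*, *mo*).
Since the last vowel of *awa* is /a/ (a back vowel), it takes -bab, giving *awabab*.
Since the last vowel of *vope* is /e/ (a front vowel), it takes -el, giving *vopeel*.

awabab, vopeel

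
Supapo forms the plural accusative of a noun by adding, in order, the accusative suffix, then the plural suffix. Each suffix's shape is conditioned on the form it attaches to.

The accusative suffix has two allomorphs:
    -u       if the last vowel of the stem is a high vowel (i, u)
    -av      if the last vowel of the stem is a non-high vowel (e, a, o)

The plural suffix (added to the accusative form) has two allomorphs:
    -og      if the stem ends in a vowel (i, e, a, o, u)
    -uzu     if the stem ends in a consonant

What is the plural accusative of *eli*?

*eli* — last vowel /i/ (a high vowel) → -u → *eliu*.
Since the final sound of the accusative form *eliu* is /u/ (a vowel), it takes -og, giving *eliuog*.

eliuog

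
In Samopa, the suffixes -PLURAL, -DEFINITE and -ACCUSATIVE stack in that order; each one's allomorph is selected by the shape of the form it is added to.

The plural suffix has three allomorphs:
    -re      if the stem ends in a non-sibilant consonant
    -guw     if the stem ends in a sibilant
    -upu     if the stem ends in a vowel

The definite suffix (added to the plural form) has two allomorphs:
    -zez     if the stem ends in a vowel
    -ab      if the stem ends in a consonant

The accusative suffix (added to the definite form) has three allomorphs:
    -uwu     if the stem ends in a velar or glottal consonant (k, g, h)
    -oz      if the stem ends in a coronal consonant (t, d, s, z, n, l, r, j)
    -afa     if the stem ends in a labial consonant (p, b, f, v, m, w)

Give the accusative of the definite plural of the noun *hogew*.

hogewrezezoz

*hogew* — final sound /w/ (a non-sibilant consonant) → -re → *hogewre*.
The plural form *hogewre* — final sound /e/ (a vowel) → -zez → *hogewrezez*.
The final consonant of the definite form *hogewrezez* is /z/, which is coronal, so the accusative suffix is -oz, giving *hogewrezezoz*.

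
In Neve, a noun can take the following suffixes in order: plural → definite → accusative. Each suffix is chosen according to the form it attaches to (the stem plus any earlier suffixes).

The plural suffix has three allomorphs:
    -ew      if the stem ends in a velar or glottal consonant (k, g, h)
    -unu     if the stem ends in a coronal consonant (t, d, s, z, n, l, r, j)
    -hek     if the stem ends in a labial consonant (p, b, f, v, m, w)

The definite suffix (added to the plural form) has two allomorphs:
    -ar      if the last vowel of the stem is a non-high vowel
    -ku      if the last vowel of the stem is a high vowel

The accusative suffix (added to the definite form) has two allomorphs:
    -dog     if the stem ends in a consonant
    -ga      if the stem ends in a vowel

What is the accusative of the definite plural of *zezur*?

*zezur*: final consonant = /r/, coronal → -unu → *zezurunu*.
Since the last vowel of the plural form *zezurunu* is /u/ (a high vowel), it takes -ku, giving *zezurunuku*.
The definite form *zezurunuku*: final sound = /u/, a vowel → -ga → *zezurunukuga*.

zezurunukuga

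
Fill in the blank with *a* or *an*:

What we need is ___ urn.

an

The indefinite article is chosen by the initial *sound* of the following word, not its spelling.
*urn* begins with the sound /ɜr/ (u pronounced /ɜr/) — a vowel sound.
So the article is *an*: What we need is an urn.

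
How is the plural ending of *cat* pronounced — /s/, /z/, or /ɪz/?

The stem *cat* ends in a voiceless non-sibilant consonant.
The plural suffix surfaces as /ɪz/ after sibilants, /s/ after other voiceless consonants, and /z/ after other voiced sounds.
So the plural -s on *cat* is pronounced /s/.

/s/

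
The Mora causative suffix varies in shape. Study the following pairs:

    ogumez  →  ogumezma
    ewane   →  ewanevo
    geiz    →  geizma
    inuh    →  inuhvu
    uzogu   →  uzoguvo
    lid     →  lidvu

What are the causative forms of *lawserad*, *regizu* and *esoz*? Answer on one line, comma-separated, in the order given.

lawseradvu, regizuvo, esozma

Looking at the final sound of each stem: -ma when the stem ends in a sibilant (*ogumez*, *geiz*); -vu when the stem ends in a non-sibilant consonant (*inuh*, *lid*); -vo when the stem ends in a vowel (*ewane*, *uzogu*).
The final sound of *lawserad* is /d/, which is a non-sibilant consonant, so the suffix is -vu, giving *lawseradvu*.
*regizu*: final sound = /u/, a vowel → -vo → *regizuvo*.
The final sound of *esoz* is /z/, which is a sibilant, so the suffix is -ma, giving *esozma*.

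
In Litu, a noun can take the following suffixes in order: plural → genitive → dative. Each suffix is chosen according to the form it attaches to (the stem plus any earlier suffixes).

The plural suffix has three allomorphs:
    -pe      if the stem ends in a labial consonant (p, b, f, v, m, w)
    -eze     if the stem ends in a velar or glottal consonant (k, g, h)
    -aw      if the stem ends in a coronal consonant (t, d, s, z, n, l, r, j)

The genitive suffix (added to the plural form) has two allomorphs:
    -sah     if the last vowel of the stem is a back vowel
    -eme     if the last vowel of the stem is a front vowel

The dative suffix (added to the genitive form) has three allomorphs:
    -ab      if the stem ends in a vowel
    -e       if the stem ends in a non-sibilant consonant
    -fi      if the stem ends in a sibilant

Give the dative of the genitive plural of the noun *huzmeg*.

Since the final consonant of *huzmeg* is /g/ (velar/glottal), it takes -eze, giving *huzmegeze*.
Since the last vowel of the plural form *huzmegeze* is /e/ (a front vowel), it takes -eme, giving *huzmegezeeme*.
The final sound of the genitive form *huzmegezeeme* is /e/, which is a vowel, so the dative suffix is -ab, giving *huzmegezeemeab*.

huzmegezeemeab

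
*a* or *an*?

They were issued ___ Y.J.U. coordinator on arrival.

a

The indefinite article is chosen by the initial *sound* of the following word, not its spelling.
The initialism *Y.J.U.* is read letter by letter; the first letter, Y, is pronounced /waɪ/, which begins with a consonant sound.
So the article is *a*: They were issued a Y.J.U. coordinator on arrival.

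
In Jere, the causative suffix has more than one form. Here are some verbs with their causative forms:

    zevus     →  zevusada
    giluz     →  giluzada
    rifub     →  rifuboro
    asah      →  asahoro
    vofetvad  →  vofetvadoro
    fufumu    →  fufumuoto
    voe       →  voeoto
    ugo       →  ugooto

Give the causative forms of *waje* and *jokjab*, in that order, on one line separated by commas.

wajeoto, jokjaboro

The pattern is sibilance of the final sound: -ada when the stem ends in a sibilant (*zevus*, *giluz*); -oro when the stem ends in a non-sibilant consonant (*rifub*, *asah*, *vofetvad*); -oto when the stem ends in a vowel (*fufumu*, *voe*, *ugo*).
*waje* — final sound /e/ (a vowel) → -oto → *wajeoto*.
The final sound of *jokjab* is /b/, which is a non-sibilant consonant, so the suffix is -oro, giving *jokjaboro*.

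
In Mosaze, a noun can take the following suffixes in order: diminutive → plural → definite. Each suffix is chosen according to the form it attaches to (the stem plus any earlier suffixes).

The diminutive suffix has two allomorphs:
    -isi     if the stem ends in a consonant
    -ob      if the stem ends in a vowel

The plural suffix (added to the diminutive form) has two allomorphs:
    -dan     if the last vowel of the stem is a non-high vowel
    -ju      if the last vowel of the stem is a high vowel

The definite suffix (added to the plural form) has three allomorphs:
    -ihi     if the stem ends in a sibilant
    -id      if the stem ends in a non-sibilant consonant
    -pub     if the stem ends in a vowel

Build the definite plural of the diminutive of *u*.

uobdanid

*u* — final sound /u/ (a vowel) → -ob → *uob*.
The diminutive form *uob*: last vowel = /o/, a non-high vowel → -dan → *uobdan*.
The final sound of the plural form *uobdan* is /n/, which is a non-sibilant consonant, so the definite suffix is -id, giving *uobdanid*.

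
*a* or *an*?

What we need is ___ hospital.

The indefinite article is chosen by the initial *sound* of the following word, not its spelling.
*hospital* begins with the sound /h/ (h is pronounced) — a consonant sound.
So the article is *a*: What we need is a hospital.

a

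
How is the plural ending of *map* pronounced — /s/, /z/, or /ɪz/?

The stem *map* ends in a voiceless non-sibilant consonant.
The plural suffix surfaces as /ɪz/ after sibilants, /s/ after other voiceless consonants, and /z/ after other voiced sounds.
So the plural -s on *map* is pronounced /s/.

/s/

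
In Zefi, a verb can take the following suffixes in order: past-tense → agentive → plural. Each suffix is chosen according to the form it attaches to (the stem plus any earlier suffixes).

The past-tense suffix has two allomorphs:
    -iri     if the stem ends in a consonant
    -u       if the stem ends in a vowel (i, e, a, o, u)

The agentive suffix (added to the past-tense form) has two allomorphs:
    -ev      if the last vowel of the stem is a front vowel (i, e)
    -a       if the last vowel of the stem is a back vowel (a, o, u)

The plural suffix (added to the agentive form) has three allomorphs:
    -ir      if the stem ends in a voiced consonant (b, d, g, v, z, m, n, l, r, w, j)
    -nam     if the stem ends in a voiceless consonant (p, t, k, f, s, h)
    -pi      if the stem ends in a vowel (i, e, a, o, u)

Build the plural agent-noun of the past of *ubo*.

*ubo*: final sound = /o/, a vowel → -u → *ubou*.
The past-tense form *ubou* — last vowel /u/ (a back vowel) → -a → *uboua*.
The agentive form *uboua*: final sound = /a/, a vowel → -pi → *ubouapi*.

ubouapi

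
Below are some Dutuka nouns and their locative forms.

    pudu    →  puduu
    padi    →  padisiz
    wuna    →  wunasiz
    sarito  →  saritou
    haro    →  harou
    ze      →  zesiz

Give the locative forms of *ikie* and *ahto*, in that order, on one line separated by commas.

Looking at the last vowel of each stem: -u when the last vowel of the stem is a rounded vowel (*pudu*, *sarito*, *haro*); -siz when the last vowel of the stem is an unrounded vowel (*padi*, *wuna*, *ze*).
*ikie* — last vowel /e/ (an unrounded vowel) → -siz → *ikiesiz*.
*ahto* — last vowel /o/ (a rounded vowel) → -u → *ahtou*.

ikiesiz, ahtou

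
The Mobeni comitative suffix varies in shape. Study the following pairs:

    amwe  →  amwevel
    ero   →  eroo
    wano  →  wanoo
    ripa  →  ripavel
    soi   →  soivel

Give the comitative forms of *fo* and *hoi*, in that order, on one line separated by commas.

The pattern is rounding harmony: -o when the last vowel of the stem is a rounded vowel (*ero*, *wano*); -vel when the last vowel of the stem is an unrounded vowel (*amwe*, *ripa*, *soi*).
The last vowel of *fo* is /o/, which is a rounded vowel, so the suffix is -o, giving *foo*.
*hoi* — last vowel /i/ (an unrounded vowel) → -vel → *hoivel*.

foo, hoivel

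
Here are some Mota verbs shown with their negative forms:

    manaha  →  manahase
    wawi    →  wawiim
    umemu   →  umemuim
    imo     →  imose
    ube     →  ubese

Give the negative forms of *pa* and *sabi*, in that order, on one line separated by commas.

The pattern is height harmony: -im when the last vowel of the stem is a high vowel (*wawi*, *umemu*); -se when the last vowel of the stem is a non-high vowel (*manaha*, *imo*, *ube*).
*pa* — last vowel /a/ (a non-high vowel) → -se → *pase*.
*sabi*: last vowel = /i/, a high vowel → -im → *sabiim*.

pase, sabiim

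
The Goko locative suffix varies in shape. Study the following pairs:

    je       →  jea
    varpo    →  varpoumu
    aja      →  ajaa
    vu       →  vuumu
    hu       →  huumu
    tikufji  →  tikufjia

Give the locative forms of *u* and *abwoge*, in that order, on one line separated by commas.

Looking at the last vowel of each stem: -umu when the last vowel of the stem is a rounded vowel (*varpo*, *vu*, *hu*); -a when the last vowel of the stem is an unrounded vowel (*je*, *aja*, *tikufji*).
*u* — last vowel /u/ (a rounded vowel) → -umu → *uumu*.
Since the last vowel of *abwoge* is /e/ (an unrounded vowel), it takes -a, giving *abwogea*.

uumu, abwogea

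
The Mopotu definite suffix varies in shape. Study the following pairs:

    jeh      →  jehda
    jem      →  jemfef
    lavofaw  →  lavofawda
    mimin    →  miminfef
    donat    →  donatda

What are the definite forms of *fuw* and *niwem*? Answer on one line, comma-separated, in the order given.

The alternation tracks the final consonant of the stem — -fef when the stem ends in a nasal (*jem*, *mimin*); -da when the stem ends in a non-nasal consonant (*jeh*, *lavofaw*, *donat*).
Since the final consonant of *fuw* is /w/ (non-nasal), it takes -da, giving *fuwda*.
The final consonant of *niwem* is /m/, which is a nasal, so the suffix is -fef, giving *niwemfef*.

fuwda, niwemfef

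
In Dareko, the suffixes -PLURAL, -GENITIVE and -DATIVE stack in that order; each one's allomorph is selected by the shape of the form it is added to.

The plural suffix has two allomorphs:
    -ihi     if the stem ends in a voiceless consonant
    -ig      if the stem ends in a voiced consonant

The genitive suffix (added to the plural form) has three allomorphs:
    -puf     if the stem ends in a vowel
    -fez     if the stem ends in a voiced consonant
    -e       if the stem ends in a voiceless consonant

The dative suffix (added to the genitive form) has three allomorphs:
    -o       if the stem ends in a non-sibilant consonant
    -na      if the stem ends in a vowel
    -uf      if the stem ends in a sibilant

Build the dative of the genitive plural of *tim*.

timigfezuf

*tim*: final consonant = /m/, voiced → -ig → *timig*.
The plural form *timig*: final sound = /g/, a voiced consonant → -fez → *timigfez*.
The genitive form *timigfez* — final sound /z/ (a sibilant) → -uf → *timigfezuf*.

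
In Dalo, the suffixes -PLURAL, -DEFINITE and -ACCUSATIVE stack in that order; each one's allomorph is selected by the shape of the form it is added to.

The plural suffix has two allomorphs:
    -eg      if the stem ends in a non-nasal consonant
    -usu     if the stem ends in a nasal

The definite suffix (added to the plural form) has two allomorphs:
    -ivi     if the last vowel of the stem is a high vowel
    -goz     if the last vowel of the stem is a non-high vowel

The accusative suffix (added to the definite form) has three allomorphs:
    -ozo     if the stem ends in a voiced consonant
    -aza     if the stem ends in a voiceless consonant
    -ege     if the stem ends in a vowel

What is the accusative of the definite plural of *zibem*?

*zibem*: final consonant = /m/, a nasal → -usu → *zibemusu*.
The last vowel of the plural form *zibemusu* is /u/, which is a high vowel, so the definite suffix is -ivi, giving *zibemusuivi*.
The definite form *zibemusuivi* — final sound /i/ (a vowel) → -ege → *zibemusuiviege*.

zibemusuiviege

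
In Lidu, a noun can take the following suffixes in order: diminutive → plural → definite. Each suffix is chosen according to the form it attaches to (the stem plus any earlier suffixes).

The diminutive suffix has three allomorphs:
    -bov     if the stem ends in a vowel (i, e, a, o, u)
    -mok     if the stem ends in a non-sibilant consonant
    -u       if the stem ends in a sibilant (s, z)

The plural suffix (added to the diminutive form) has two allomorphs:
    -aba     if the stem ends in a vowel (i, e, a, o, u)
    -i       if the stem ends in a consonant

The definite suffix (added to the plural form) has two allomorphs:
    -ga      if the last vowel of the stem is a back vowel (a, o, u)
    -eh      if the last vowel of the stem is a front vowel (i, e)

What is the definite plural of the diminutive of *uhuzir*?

The final sound of *uhuzir* is /r/, which is a non-sibilant consonant, so the diminutive suffix is -mok, giving *uhuzirmok*.
The diminutive form *uhuzirmok* — final sound /k/ (a consonant) → -i → *uhuzirmoki*.
The plural form *uhuzirmoki*: last vowel = /i/, a front vowel → -eh → *uhuzirmokieh*.

uhuzirmokieh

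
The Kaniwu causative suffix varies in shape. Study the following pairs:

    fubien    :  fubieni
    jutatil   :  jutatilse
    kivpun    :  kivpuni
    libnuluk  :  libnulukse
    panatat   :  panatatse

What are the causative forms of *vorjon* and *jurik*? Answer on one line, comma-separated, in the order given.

The alternation tracks the final consonant of the stem — -i when the stem ends in a nasal (*fubien*, *kivpun*); -se when the stem ends in a non-nasal consonant (*jutatil*, *libnuluk*, *panatat*).
Since the final consonant of *vorjon* is /n/ (a nasal), it takes -i, giving *vorjoni*.
*jurik*: final consonant = /k/, non-nasal → -se → *jurikse*.

vorjoni, jurikse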